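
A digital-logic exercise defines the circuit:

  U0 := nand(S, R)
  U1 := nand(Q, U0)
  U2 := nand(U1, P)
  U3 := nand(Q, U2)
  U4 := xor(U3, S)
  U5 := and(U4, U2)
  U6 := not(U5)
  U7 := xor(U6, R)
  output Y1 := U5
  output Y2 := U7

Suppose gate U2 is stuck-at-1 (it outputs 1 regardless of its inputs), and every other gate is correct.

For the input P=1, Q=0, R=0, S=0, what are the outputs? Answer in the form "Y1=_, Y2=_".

Propagate with U2 forced: U0=1, U1=1, U2=1 [stuck-at-1], U3=1, U4=1, U5=1, U6=0, U7=0.
So the outputs are Y1=1, Y2=0. (Without the fault they would be Y1=0, Y2=1.)

Y1=1, Y2=0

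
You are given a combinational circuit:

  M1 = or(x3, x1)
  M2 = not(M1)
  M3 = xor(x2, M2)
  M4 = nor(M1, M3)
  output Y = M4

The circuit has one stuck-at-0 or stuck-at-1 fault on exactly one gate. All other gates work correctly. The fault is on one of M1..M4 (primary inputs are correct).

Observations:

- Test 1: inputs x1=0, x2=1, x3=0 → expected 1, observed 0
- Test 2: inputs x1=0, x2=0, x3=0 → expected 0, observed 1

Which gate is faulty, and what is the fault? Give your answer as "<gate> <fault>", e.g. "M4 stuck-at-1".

Fault-free values for test 1 (x1=0, x2=1, x3=0): M1=0, M2=1, M3=0, M4=1, giving Y=1. Observed 0.
Test 1: faults giving observed 0 are {M1 stuck-at-1, M2 stuck-at-0, M3 stuck-at-1, M4 stuck-at-0}.
Test 2 (x1=0, x2=0, x3=0): fault-free M1=0, M2=1, M3=1, M4=0 → 0; observed 1. Eliminates M1 stuck-at-1, M3 stuck-at-1, M4 stuck-at-0.
Only M2 stuck-at-0 is consistent with every test.

M2 stuck-at-0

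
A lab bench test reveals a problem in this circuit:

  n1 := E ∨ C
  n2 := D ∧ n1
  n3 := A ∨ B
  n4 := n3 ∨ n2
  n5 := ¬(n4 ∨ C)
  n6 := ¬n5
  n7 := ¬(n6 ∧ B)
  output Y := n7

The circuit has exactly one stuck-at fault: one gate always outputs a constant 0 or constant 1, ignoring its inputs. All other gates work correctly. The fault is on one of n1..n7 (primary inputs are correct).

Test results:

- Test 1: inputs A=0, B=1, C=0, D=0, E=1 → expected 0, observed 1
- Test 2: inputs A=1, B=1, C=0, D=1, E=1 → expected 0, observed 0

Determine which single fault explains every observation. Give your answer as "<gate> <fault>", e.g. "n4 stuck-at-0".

n3 stuck-at-0

Fault-free values for test 1 (A=0, B=1, C=0, D=0, E=1): n1=1, n2=0, n3=1, n4=1, n5=0, n6=1, n7=0, giving Y=0. Observed 1.
Test 1: faults giving observed 1 are {n3 stuck-at-0, n4 stuck-at-0, n5 stuck-at-1, n6 stuck-at-0, n7 stuck-at-1}.
Test 2 (A=1, B=1, C=0, D=1, E=1): fault-free n1=1, n2=1, n3=1, n4=1, n5=0, n6=1, n7=0 → 0; observed 0. Eliminates n4 stuck-at-0, n5 stuck-at-1, n6 stuck-at-0, n7 stuck-at-1.
Only n3 stuck-at-0 is consistent with every test.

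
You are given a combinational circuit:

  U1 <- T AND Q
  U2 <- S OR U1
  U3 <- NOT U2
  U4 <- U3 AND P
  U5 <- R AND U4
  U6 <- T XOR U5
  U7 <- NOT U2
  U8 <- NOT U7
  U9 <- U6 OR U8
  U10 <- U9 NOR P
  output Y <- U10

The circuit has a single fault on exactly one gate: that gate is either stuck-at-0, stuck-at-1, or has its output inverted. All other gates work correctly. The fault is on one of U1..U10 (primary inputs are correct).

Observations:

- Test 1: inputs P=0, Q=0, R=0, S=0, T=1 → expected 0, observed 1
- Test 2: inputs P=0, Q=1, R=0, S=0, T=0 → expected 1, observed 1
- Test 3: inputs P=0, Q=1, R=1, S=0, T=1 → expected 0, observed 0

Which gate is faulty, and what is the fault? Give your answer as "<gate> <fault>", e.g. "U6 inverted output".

Fault-free values for test 1 (P=0, Q=0, R=0, S=0, T=1): U1=0, U2=0, U3=1, U4=0, U5=0, U6=1, U7=1, U8=0, U9=1, U10=0, giving Y=0. Observed 1.
Test 1: faults giving observed 1 are {U5 stuck-at-1, U5 inverted output, U6 stuck-at-0, U6 inverted output, U9 stuck-at-0, U9 inverted output, U10 stuck-at-1, U10 inverted output}.
Test 2 (P=0, Q=1, R=0, S=0, T=0): fault-free U1=0, U2=0, U3=1, U4=0, U5=0, U6=0, U7=1, U8=0, U9=0, U10=1 → 1; observed 1. Eliminates U5 stuck-at-1, U5 inverted output, U6 inverted output, U9 inverted output, U10 inverted output.
Test 3 (P=0, Q=1, R=1, S=0, T=1): fault-free U1=1, U2=1, U3=0, U4=0, U5=0, U6=1, U7=0, U8=1, U9=1, U10=0 → 0; observed 0. Eliminates U9 stuck-at-0, U10 stuck-at-1.
Only U6 stuck-at-0 is consistent with every test.

U6 stuck-at-0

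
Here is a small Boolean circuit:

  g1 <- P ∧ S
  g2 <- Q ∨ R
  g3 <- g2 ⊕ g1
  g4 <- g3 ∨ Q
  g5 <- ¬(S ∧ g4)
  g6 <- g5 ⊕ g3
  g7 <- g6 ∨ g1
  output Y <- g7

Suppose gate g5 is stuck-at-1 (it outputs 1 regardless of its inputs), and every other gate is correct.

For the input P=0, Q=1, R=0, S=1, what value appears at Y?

Propagate with g5 forced: g1=0, g2=1, g3=1, g4=1, g5=1 [stuck-at-1], g6=0, g7=0.
So Y = 0. (Without the fault it would be 1.)

0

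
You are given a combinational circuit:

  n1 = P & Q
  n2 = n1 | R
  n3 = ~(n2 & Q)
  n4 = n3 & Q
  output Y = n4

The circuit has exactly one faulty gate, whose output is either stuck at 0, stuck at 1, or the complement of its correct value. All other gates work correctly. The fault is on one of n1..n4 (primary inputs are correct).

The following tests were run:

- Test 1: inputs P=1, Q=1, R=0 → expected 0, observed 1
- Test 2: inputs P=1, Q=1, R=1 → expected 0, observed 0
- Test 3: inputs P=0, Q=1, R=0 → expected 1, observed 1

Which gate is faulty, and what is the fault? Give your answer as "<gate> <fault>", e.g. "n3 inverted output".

Fault-free values for test 1 (P=1, Q=1, R=0): n1=1, n2=1, n3=0, n4=0, giving Y=0. Observed 1.
Test 1: faults giving observed 1 are {n1 stuck-at-0, n1 inverted output, n2 stuck-at-0, n2 inverted output, n3 stuck-at-1, n3 inverted output, n4 stuck-at-1, n4 inverted output}.
Test 2 (P=1, Q=1, R=1): fault-free n1=1, n2=1, n3=0, n4=0 → 0; observed 0. Eliminates n2 stuck-at-0, n2 inverted output, n3 stuck-at-1, n3 inverted output, n4 stuck-at-1, n4 inverted output.
Test 3 (P=0, Q=1, R=0): fault-free n1=0, n2=0, n3=1, n4=1 → 1; observed 1. Eliminates n1 inverted output.
Only n1 stuck-at-0 is consistent with every test.

n1 stuck-at-0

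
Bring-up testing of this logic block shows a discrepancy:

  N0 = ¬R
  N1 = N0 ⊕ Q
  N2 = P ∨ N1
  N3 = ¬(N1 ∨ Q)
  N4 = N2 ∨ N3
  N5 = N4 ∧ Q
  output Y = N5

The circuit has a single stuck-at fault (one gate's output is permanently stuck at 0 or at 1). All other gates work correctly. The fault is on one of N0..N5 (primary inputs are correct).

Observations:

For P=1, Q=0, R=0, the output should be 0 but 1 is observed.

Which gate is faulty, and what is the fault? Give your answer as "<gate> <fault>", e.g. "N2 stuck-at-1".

N5 stuck-at-1

Fault-free values for test 1 (P=1, Q=0, R=0): N0=1, N1=1, N2=1, N3=0, N4=1, N5=0, giving Y=0. Observed 1.
Test 1: faults giving observed 1 are {N5 stuck-at-1}.
Only N5 stuck-at-1 is consistent with every test.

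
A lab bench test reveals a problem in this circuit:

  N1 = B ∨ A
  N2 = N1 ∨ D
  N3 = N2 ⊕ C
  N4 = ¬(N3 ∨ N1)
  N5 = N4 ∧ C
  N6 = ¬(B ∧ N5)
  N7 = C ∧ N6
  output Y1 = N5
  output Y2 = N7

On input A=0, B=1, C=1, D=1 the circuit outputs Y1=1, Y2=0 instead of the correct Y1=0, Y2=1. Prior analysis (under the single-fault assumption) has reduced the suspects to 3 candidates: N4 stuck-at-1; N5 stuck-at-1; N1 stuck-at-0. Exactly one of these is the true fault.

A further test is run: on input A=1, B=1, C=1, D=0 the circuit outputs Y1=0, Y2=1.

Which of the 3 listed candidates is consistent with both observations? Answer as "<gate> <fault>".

Evaluate each candidate on input A=1, B=1, C=1, D=0:
  N4 stuck-at-1: N1=1, N2=1, N3=0, N4=1 [stuck-at-1], N5=1, N6=0, N7=0 → Y1=1, Y2=0 — eliminated
  N5 stuck-at-1: N1=1, N2=1, N3=0, N4=0, N5=1 [stuck-at-1], N6=0, N7=0 → Y1=1, Y2=0 — eliminated
  N1 stuck-at-0: N1=0 [stuck-at-0], N2=0, N3=1, N4=0, N5=0, N6=1, N7=1 → Y1=0, Y2=1 — matches
Only N1 stuck-at-0 reproduces the observed Y1=0, Y2=1.

N1 stuck-at-0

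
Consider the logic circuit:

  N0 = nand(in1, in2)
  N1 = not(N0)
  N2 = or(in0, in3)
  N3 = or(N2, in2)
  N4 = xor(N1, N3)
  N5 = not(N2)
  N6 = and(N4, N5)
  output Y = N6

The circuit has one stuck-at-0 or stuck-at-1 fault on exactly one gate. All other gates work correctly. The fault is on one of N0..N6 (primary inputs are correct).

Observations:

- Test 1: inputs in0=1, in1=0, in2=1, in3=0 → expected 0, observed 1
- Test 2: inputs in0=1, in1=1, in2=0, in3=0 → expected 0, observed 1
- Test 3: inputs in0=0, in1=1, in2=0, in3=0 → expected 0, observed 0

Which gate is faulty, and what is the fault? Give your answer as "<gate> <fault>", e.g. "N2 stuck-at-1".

Fault-free values for test 1 (in0=1, in1=0, in2=1, in3=0): N0=1, N1=0, N2=1, N3=1, N4=1, N5=0, N6=0, giving Y=0. Observed 1.
Test 1: faults giving observed 1 are {N2 stuck-at-0, N5 stuck-at-1, N6 stuck-at-1}.
Test 2 (in0=1, in1=1, in2=0, in3=0): fault-free N0=1, N1=0, N2=1, N3=1, N4=1, N5=0, N6=0 → 0; observed 1. Eliminates N2 stuck-at-0.
Test 3 (in0=0, in1=1, in2=0, in3=0): fault-free N0=1, N1=0, N2=0, N3=0, N4=0, N5=1, N6=0 → 0; observed 0. Eliminates N6 stuck-at-1.
Only N5 stuck-at-1 is consistent with every test.

N5 stuck-at-1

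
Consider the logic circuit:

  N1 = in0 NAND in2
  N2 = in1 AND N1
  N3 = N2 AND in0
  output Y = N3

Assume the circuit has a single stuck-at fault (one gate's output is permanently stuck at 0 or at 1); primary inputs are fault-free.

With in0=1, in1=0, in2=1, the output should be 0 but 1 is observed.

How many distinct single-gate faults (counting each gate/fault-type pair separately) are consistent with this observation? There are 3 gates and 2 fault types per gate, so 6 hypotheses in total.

2

Fault-free: N1=0, N2=0, N3=0 → 0. Observed 1.
  N1 stuck-at-0: output 0 ✗
  N1 stuck-at-1: output 0 ✗
  N2 stuck-at-0: output 0 ✗
  N2 stuck-at-1: output 1 ✓
  N3 stuck-at-0: output 0 ✗
  N3 stuck-at-1: output 1 ✓
Consistent faults: {N2 stuck-at-1, N3 stuck-at-1} — 2 in all.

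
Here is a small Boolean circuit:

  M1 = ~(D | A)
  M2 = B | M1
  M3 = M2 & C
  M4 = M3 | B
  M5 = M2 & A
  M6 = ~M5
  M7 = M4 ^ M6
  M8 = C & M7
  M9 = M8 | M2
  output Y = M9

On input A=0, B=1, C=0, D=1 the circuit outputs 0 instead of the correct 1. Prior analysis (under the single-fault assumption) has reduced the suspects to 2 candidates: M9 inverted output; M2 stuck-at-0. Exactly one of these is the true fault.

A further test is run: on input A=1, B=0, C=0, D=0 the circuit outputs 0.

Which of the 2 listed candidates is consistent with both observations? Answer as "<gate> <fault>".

Evaluate each candidate on input A=1, B=0, C=0, D=0:
  M9 inverted output: M1=0, M2=0, M3=0, M4=0, M5=0, M6=1, M7=1, M8=0, M9=1 [inverted output] → 1 — eliminated
  M2 stuck-at-0: M1=0, M2=0 [stuck-at-0], M3=0, M4=0, M5=0, M6=1, M7=1, M8=0, M9=0 → 0 — matches
Only M2 stuck-at-0 reproduces the observed 0.

M2 stuck-at-0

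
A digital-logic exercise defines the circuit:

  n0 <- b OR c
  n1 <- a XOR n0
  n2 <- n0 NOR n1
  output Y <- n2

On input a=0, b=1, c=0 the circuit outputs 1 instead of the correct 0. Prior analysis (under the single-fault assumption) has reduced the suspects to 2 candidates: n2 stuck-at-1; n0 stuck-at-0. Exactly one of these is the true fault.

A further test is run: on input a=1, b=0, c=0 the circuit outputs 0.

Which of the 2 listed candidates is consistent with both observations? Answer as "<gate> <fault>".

Evaluate each candidate on input a=1, b=0, c=0:
  n2 stuck-at-1: n0=0, n1=1, n2=1 [stuck-at-1] → 1 — eliminated
  n0 stuck-at-0: n0=0 [stuck-at-0], n1=1, n2=0 → 0 — matches
Only n0 stuck-at-0 reproduces the observed 0.

n0 stuck-at-0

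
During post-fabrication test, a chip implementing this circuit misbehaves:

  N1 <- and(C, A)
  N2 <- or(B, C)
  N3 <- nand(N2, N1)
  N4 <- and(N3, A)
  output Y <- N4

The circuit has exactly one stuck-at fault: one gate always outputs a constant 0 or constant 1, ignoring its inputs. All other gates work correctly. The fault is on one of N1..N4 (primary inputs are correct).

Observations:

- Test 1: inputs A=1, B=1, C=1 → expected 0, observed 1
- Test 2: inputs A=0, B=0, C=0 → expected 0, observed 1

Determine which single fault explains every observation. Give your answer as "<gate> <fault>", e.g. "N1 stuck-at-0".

N4 stuck-at-1

Fault-free values for test 1 (A=1, B=1, C=1): N1=1, N2=1, N3=0, N4=0, giving Y=0. Observed 1.
Test 1: faults giving observed 1 are {N1 stuck-at-0, N2 stuck-at-0, N3 stuck-at-1, N4 stuck-at-1}.
Test 2 (A=0, B=0, C=0): fault-free N1=0, N2=0, N3=1, N4=0 → 0; observed 1. Eliminates N1 stuck-at-0, N2 stuck-at-0, N3 stuck-at-1.
Only N4 stuck-at-1 is consistent with every test.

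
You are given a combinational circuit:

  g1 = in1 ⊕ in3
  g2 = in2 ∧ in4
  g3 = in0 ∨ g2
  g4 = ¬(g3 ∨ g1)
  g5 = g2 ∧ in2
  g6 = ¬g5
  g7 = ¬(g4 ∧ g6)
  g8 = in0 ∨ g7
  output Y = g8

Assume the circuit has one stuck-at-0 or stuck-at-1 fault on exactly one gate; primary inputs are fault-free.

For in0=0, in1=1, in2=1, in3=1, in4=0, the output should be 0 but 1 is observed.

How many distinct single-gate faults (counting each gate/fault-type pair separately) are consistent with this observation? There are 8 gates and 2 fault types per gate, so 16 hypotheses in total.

Fault-free: g1=0, g2=0, g3=0, g4=1, g5=0, g6=1, g7=0, g8=0 → 0. Observed 1.
  g1: stuck-at-1 ✓; others ✗
  g2: stuck-at-1 ✓; others ✗
  g3: stuck-at-1 ✓; others ✗
  g4: stuck-at-0 ✓; others ✗
  g5: stuck-at-1 ✓; others ✗
  g6: stuck-at-0 ✓; others ✗
  g7: stuck-at-1 ✓; others ✗
  g8: stuck-at-1 ✓; others ✗
Consistent faults: {g1 stuck-at-1, g2 stuck-at-1, g3 stuck-at-1, g4 stuck-at-0, g5 stuck-at-1, g6 stuck-at-0, g7 stuck-at-1, g8 stuck-at-1} — 8 in all.

8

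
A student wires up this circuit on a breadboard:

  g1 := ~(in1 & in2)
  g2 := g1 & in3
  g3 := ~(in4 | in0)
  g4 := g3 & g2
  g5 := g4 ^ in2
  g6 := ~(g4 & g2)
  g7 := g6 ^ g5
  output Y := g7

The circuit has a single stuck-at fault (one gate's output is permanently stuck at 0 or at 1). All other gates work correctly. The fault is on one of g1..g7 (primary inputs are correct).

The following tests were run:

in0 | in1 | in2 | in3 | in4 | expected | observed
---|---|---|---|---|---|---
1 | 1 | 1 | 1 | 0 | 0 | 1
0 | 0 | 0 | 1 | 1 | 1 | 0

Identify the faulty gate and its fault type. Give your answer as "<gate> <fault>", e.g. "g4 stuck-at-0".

g6 stuck-at-0

Fault-free values for test 1 (in0=1, in1=1, in2=1, in3=1, in4=0): g1=0, g2=0, g3=0, g4=0, g5=1, g6=1, g7=0, giving Y=0. Observed 1.
Test 1: faults giving observed 1 are {g4 stuck-at-1, g5 stuck-at-0, g6 stuck-at-0, g7 stuck-at-1}.
Test 2 (in0=0, in1=0, in2=0, in3=1, in4=1): fault-free g1=1, g2=1, g3=0, g4=0, g5=0, g6=1, g7=1 → 1; observed 0. Eliminates g4 stuck-at-1, g5 stuck-at-0, g7 stuck-at-1.
Only g6 stuck-at-0 is consistent with every test.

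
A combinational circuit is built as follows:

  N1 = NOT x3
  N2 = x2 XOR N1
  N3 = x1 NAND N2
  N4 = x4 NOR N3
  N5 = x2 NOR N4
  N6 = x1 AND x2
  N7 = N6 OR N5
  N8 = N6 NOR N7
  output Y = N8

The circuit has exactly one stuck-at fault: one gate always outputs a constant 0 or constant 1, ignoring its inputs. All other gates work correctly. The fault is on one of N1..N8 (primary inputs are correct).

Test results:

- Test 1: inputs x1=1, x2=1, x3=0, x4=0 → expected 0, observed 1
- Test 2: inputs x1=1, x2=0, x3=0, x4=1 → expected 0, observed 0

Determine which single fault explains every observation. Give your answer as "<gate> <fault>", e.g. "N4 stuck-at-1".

N6 stuck-at-0

Fault-free values for test 1 (x1=1, x2=1, x3=0, x4=0): N1=1, N2=0, N3=1, N4=0, N5=0, N6=1, N7=1, N8=0, giving Y=0. Observed 1.
Test 1: faults giving observed 1 are {N6 stuck-at-0, N8 stuck-at-1}.
Test 2 (x1=1, x2=0, x3=0, x4=1): fault-free N1=1, N2=1, N3=0, N4=0, N5=1, N6=0, N7=1, N8=0 → 0; observed 0. Eliminates N8 stuck-at-1.
Only N6 stuck-at-0 is consistent with every test.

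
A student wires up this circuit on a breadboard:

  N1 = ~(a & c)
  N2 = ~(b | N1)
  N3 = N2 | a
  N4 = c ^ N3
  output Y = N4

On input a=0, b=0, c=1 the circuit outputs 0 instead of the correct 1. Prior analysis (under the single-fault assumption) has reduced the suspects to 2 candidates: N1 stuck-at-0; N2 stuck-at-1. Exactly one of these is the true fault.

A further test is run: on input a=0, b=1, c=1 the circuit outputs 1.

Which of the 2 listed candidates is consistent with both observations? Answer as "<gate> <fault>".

Evaluate each candidate on input a=0, b=1, c=1:
  N1 stuck-at-0: N1=0 [stuck-at-0], N2=0, N3=0, N4=1 → 1 — matches
  N2 stuck-at-1: N1=1, N2=1 [stuck-at-1], N3=1, N4=0 → 0 — eliminated
Only N1 stuck-at-0 reproduces the observed 1.

N1 stuck-at-0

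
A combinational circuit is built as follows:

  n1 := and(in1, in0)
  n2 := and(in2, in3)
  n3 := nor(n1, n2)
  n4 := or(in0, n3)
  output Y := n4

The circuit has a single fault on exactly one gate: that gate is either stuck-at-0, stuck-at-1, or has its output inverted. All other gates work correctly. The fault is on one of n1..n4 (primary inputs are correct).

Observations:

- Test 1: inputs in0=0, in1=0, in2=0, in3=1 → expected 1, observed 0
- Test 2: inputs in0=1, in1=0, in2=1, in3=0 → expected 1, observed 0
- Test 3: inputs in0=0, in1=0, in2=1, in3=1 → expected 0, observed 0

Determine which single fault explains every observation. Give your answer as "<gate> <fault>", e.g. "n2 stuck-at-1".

n4 stuck-at-0

Fault-free values for test 1 (in0=0, in1=0, in2=0, in3=1): n1=0, n2=0, n3=1, n4=1, giving Y=1. Observed 0.
Test 1: faults giving observed 0 are {n1 stuck-at-1, n1 inverted output, n2 stuck-at-1, n2 inverted output, n3 stuck-at-0, n3 inverted output, n4 stuck-at-0, n4 inverted output}.
Test 2 (in0=1, in1=0, in2=1, in3=0): fault-free n1=0, n2=0, n3=1, n4=1 → 1; observed 0. Eliminates n1 stuck-at-1, n1 inverted output, n2 stuck-at-1, n2 inverted output, n3 stuck-at-0, n3 inverted output.
Test 3 (in0=0, in1=0, in2=1, in3=1): fault-free n1=0, n2=1, n3=0, n4=0 → 0; observed 0. Eliminates n4 inverted output.
Only n4 stuck-at-0 is consistent with every test.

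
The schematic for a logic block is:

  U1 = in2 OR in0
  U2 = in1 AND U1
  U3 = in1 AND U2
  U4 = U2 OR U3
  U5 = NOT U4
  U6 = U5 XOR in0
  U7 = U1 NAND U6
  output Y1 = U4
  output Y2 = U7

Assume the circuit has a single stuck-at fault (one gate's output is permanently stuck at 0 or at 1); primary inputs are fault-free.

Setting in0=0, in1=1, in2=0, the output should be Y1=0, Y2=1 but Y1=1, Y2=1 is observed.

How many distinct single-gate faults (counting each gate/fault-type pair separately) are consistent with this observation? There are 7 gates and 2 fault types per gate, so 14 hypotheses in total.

Fault-free: U1=0, U2=0, U3=0, U4=0, U5=1, U6=1, U7=1 → Y1=0, Y2=1. Observed Y1=1, Y2=1.
  U1 stuck-at-0: output Y1=0, Y2=1 ✗
  U1 stuck-at-1: output Y1=1, Y2=1 ✓
  U2 stuck-at-0: output Y1=0, Y2=1 ✗
  U2 stuck-at-1: output Y1=1, Y2=1 ✓
  U3 stuck-at-0: output Y1=0, Y2=1 ✗
  U3 stuck-at-1: output Y1=1, Y2=1 ✓
  U4 stuck-at-0: output Y1=0, Y2=1 ✗
  U4 stuck-at-1: output Y1=1, Y2=1 ✓
  U5 stuck-at-0: output Y1=0, Y2=1 ✗
  U5 stuck-at-1: output Y1=0, Y2=1 ✗
  U6 stuck-at-0: output Y1=0, Y2=1 ✗
  U6 stuck-at-1: output Y1=0, Y2=1 ✗
  U7 stuck-at-0: output Y1=0, Y2=0 ✗
  U7 stuck-at-1: output Y1=0, Y2=1 ✗
Consistent faults: {U1 stuck-at-1, U2 stuck-at-1, U3 stuck-at-1, U4 stuck-at-1} — 4 in all.

4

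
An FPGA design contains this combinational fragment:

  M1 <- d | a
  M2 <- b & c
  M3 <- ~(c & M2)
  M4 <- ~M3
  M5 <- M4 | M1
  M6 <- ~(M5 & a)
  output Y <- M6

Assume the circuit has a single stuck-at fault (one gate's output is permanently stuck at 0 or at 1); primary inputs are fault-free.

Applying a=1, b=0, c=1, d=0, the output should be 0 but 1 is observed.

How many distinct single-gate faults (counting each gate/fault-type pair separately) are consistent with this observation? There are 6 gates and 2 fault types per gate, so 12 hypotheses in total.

3

Fault-free: M1=1, M2=0, M3=1, M4=0, M5=1, M6=0 → 0. Observed 1.
  M1 stuck-at-0: output 1 ✓
  M1 stuck-at-1: output 0 ✗
  M2 stuck-at-0: output 0 ✗
  M2 stuck-at-1: output 0 ✗
  M3 stuck-at-0: output 0 ✗
  M3 stuck-at-1: output 0 ✗
  M4 stuck-at-0: output 0 ✗
  M4 stuck-at-1: output 0 ✗
  M5 stuck-at-0: output 1 ✓
  M5 stuck-at-1: output 0 ✗
  M6 stuck-at-0: output 0 ✗
  M6 stuck-at-1: output 1 ✓
Consistent faults: {M1 stuck-at-0, M5 stuck-at-0, M6 stuck-at-1} — 3 in all.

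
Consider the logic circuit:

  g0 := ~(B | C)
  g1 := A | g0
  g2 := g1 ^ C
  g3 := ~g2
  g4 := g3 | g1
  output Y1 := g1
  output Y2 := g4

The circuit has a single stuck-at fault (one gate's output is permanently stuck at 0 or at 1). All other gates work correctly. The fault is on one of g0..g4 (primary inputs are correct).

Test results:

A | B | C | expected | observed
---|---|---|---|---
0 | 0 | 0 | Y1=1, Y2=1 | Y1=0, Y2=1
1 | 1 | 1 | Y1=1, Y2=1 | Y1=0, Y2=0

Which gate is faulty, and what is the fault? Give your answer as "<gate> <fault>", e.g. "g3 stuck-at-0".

Fault-free values for test 1 (A=0, B=0, C=0): g0=1, g1=1, g2=1, g3=0, g4=1, giving Y1=1, Y2=1. Observed Y1=0, Y2=1.
Test 1: faults giving observed Y1=0, Y2=1 are {g0 stuck-at-0, g1 stuck-at-0}.
Test 2 (A=1, B=1, C=1): fault-free g0=0, g1=1, g2=0, g3=1, g4=1 → Y1=1, Y2=1; observed Y1=0, Y2=0. Eliminates g0 stuck-at-0.
Only g1 stuck-at-0 is consistent with every test.

g1 stuck-at-0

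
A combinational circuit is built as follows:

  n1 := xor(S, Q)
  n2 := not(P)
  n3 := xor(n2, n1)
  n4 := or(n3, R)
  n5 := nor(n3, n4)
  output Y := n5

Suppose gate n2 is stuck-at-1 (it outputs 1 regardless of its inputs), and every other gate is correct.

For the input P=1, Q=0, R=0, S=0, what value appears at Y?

Propagate with n2 forced: n1=0, n2=1 [stuck-at-1], n3=1, n4=1, n5=0.
So Y = 0. (Without the fault it would be 1.)

0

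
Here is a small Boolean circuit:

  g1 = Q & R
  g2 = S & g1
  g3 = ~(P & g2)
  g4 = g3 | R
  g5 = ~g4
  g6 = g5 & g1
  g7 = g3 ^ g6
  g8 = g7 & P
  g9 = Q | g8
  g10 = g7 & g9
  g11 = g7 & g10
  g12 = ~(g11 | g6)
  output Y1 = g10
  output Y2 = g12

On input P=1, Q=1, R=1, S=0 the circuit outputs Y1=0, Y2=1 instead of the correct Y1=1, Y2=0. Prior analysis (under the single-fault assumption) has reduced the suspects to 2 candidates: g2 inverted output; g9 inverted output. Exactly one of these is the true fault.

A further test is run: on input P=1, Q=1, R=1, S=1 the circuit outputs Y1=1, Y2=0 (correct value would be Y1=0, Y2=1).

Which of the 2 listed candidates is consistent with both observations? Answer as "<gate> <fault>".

g2 inverted output

Evaluate each candidate on input P=1, Q=1, R=1, S=1:
  g2 inverted output: g1=1, g2=0 [inverted output], g3=1, g4=1, g5=0, g6=0, g7=1, g8=1, g9=1, g10=1, g11=1, g12=0 → Y1=1, Y2=0 — matches
  g9 inverted output: g1=1, g2=1, g3=0, g4=1, g5=0, g6=0, g7=0, g8=0, g9=0 [inverted output], g10=0, g11=0, g12=1 → Y1=0, Y2=1 — eliminated
Only g2 inverted output reproduces the observed Y1=1, Y2=0.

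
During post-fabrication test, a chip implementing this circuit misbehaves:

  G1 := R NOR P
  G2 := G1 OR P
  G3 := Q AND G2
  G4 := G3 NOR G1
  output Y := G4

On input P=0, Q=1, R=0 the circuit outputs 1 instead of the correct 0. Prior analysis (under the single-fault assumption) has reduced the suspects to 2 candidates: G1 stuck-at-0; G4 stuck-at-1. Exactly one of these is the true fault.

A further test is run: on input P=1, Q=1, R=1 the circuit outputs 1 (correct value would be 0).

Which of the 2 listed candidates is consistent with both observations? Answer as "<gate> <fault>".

Evaluate each candidate on input P=1, Q=1, R=1:
  G1 stuck-at-0: G1=0 [stuck-at-0], G2=1, G3=1, G4=0 → 0 — eliminated
  G4 stuck-at-1: G1=0, G2=1, G3=1, G4=1 [stuck-at-1] → 1 — matches
Only G4 stuck-at-1 reproduces the observed 1.

G4 stuck-at-1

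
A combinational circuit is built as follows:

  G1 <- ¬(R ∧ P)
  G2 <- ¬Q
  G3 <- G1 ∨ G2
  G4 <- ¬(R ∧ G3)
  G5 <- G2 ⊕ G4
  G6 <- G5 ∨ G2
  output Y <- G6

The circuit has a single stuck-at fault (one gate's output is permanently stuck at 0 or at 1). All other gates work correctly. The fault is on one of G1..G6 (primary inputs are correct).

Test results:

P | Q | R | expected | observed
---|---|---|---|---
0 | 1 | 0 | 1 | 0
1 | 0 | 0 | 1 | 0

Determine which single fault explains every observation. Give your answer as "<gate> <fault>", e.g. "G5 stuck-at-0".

G6 stuck-at-0

Fault-free values for test 1 (P=0, Q=1, R=0): G1=1, G2=0, G3=1, G4=1, G5=1, G6=1, giving Y=1. Observed 0.
Test 1: faults giving observed 0 are {G4 stuck-at-0, G5 stuck-at-0, G6 stuck-at-0}.
Test 2 (P=1, Q=0, R=0): fault-free G1=1, G2=1, G3=1, G4=1, G5=0, G6=1 → 1; observed 0. Eliminates G4 stuck-at-0, G5 stuck-at-0.
Only G6 stuck-at-0 is consistent with every test.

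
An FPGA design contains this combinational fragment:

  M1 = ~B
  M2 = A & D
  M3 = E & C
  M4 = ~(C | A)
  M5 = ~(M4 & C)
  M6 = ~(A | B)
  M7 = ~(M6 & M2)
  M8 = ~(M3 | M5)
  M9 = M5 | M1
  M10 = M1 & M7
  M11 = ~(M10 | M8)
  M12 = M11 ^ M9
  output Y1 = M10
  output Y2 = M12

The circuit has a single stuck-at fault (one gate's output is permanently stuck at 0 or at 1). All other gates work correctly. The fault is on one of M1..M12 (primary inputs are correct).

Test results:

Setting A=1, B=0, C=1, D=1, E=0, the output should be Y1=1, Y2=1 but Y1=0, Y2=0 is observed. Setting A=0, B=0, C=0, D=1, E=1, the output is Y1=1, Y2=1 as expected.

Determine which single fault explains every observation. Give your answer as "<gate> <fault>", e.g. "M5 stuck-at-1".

Fault-free values for test 1 (A=1, B=0, C=1, D=1, E=0): M1=1, M2=1, M3=0, M4=0, M5=1, M6=0, M7=1, M8=0, M9=1, M10=1, M11=0, M12=1, giving Y1=1, Y2=1. Observed Y1=0, Y2=0.
Test 1: faults giving observed Y1=0, Y2=0 are {M1 stuck-at-0, M6 stuck-at-1, M7 stuck-at-0, M10 stuck-at-0}.
Test 2 (A=0, B=0, C=0, D=1, E=1): fault-free M1=1, M2=0, M3=0, M4=1, M5=1, M6=1, M7=1, M8=0, M9=1, M10=1, M11=0, M12=1 → Y1=1, Y2=1; observed Y1=1, Y2=1. Eliminates M1 stuck-at-0, M7 stuck-at-0, M10 stuck-at-0.
Only M6 stuck-at-1 is consistent with every test.

M6 stuck-at-1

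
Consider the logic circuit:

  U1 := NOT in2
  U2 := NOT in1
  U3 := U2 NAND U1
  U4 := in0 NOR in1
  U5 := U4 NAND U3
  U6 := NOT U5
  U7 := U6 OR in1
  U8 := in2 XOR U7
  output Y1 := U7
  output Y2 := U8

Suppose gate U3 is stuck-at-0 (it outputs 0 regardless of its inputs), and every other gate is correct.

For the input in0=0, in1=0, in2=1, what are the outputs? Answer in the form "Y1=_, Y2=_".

Propagate with U3 forced: U1=0, U2=1, U3=0 [stuck-at-0], U4=1, U5=1, U6=0, U7=0, U8=1.
So the outputs are Y1=0, Y2=1. (Without the fault they would be Y1=1, Y2=0.)

Y1=0, Y2=1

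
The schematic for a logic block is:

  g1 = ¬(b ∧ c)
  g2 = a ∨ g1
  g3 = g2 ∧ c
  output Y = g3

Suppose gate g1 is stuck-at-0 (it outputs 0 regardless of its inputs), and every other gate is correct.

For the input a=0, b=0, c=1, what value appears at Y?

Propagate with g1 forced: g1=0 [stuck-at-0], g2=0, g3=0.
So Y = 0. (Without the fault it would be 1.)

0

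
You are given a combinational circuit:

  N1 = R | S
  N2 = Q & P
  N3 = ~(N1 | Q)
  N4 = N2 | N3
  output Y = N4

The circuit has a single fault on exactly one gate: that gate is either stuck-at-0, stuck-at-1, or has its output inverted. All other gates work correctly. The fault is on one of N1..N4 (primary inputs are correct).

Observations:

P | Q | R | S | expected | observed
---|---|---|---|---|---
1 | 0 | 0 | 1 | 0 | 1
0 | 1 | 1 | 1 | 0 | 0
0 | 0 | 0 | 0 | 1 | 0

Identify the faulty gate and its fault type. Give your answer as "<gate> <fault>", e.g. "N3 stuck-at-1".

N1 inverted output

Fault-free values for test 1 (P=1, Q=0, R=0, S=1): N1=1, N2=0, N3=0, N4=0, giving Y=0. Observed 1.
Test 1: faults giving observed 1 are {N1 stuck-at-0, N1 inverted output, N2 stuck-at-1, N2 inverted output, N3 stuck-at-1, N3 inverted output, N4 stuck-at-1, N4 inverted output}.
Test 2 (P=0, Q=1, R=1, S=1): fault-free N1=1, N2=0, N3=0, N4=0 → 0; observed 0. Eliminates N2 stuck-at-1, N2 inverted output, N3 stuck-at-1, N3 inverted output, N4 stuck-at-1, N4 inverted output.
Test 3 (P=0, Q=0, R=0, S=0): fault-free N1=0, N2=0, N3=1, N4=1 → 1; observed 0. Eliminates N1 stuck-at-0.
Only N1 inverted output is consistent with every test.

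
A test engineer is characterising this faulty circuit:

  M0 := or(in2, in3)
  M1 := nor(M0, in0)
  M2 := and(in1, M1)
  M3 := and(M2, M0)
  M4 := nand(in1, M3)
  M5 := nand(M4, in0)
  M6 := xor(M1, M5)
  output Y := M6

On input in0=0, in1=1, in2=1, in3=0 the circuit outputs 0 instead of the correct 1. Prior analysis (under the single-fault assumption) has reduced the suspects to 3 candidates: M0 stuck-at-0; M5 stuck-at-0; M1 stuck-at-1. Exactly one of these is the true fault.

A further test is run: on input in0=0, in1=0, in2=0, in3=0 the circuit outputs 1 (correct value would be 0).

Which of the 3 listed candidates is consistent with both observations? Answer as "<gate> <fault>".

Evaluate each candidate on input in0=0, in1=0, in2=0, in3=0:
  M0 stuck-at-0: M0=0 [stuck-at-0], M1=1, M2=0, M3=0, M4=1, M5=1, M6=0 → 0 — eliminated
  M5 stuck-at-0: M0=0, M1=1, M2=0, M3=0, M4=1, M5=0 [stuck-at-0], M6=1 → 1 — matches
  M1 stuck-at-1: M0=0, M1=1 [stuck-at-1], M2=0, M3=0, M4=1, M5=1, M6=0 → 0 — eliminated
Only M5 stuck-at-0 reproduces the observed 1.

M5 stuck-at-0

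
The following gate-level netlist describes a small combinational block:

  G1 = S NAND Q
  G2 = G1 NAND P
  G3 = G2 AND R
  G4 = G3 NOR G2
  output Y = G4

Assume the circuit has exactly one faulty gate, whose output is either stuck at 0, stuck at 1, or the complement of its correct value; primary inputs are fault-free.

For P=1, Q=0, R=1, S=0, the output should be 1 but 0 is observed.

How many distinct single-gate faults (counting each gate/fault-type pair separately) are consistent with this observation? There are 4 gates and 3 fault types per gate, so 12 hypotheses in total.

Fault-free: G1=1, G2=0, G3=0, G4=1 → 1. Observed 0.
  G1 stuck-at-0: output 0 ✓
  G1 stuck-at-1: output 1 ✗
  G1 inverted output: output 0 ✓
  G2 stuck-at-0: output 1 ✗
  G2 stuck-at-1: output 0 ✓
  G2 inverted output: output 0 ✓
  G3 stuck-at-0: output 1 ✗
  G3 stuck-at-1: output 0 ✓
  G3 inverted output: output 0 ✓
  G4 stuck-at-0: output 0 ✓
  G4 stuck-at-1: output 1 ✗
  G4 inverted output: output 0 ✓
Consistent faults: {G1 stuck-at-0, G1 inverted output, G2 stuck-at-1, G2 inverted output, G3 stuck-at-1, G3 inverted output, G4 stuck-at-0, G4 inverted output} — 8 in all.

8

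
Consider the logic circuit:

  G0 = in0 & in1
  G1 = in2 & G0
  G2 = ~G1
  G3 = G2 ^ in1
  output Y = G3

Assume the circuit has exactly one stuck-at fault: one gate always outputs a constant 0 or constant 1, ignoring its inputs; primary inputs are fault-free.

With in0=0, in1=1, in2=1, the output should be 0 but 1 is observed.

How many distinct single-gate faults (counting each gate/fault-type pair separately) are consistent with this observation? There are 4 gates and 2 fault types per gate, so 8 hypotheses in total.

4

Fault-free: G0=0, G1=0, G2=1, G3=0 → 0. Observed 1.
  G0 stuck-at-0: output 0 ✗
  G0 stuck-at-1: output 1 ✓
  G1 stuck-at-0: output 0 ✗
  G1 stuck-at-1: output 1 ✓
  G2 stuck-at-0: output 1 ✓
  G2 stuck-at-1: output 0 ✗
  G3 stuck-at-0: output 0 ✗
  G3 stuck-at-1: output 1 ✓
Consistent faults: {G0 stuck-at-1, G1 stuck-at-1, G2 stuck-at-0, G3 stuck-at-1} — 4 in all.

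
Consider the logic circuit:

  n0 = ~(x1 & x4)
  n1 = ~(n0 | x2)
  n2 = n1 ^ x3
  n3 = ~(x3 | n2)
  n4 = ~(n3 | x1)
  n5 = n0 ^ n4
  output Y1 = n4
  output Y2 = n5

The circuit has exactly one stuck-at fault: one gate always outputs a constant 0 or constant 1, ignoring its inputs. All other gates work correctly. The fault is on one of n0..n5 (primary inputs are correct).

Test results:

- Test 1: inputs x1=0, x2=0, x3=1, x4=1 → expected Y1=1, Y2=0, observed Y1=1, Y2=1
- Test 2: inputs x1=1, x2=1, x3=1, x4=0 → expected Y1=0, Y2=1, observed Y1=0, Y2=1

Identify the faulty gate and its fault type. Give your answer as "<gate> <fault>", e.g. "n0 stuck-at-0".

n5 stuck-at-1

Fault-free values for test 1 (x1=0, x2=0, x3=1, x4=1): n0=1, n1=0, n2=1, n3=0, n4=1, n5=0, giving Y1=1, Y2=0. Observed Y1=1, Y2=1.
Test 1: faults giving observed Y1=1, Y2=1 are {n0 stuck-at-0, n5 stuck-at-1}.
Test 2 (x1=1, x2=1, x3=1, x4=0): fault-free n0=1, n1=0, n2=1, n3=0, n4=0, n5=1 → Y1=0, Y2=1; observed Y1=0, Y2=1. Eliminates n0 stuck-at-0.
Only n5 stuck-at-1 is consistent with every test.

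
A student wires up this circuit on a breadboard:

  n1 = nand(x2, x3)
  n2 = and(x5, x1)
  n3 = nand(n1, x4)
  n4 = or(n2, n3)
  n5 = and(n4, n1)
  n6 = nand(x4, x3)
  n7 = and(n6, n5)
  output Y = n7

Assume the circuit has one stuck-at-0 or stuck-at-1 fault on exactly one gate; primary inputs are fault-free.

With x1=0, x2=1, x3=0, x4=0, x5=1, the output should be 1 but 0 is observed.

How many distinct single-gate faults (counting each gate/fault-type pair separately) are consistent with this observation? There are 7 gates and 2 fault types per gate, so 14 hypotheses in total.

6

Fault-free: n1=1, n2=0, n3=1, n4=1, n5=1, n6=1, n7=1 → 1. Observed 0.
  n1 stuck-at-0: output 0 ✓
  n1 stuck-at-1: output 1 ✗
  n2 stuck-at-0: output 1 ✗
  n2 stuck-at-1: output 1 ✗
  n3 stuck-at-0: output 0 ✓
  n3 stuck-at-1: output 1 ✗
  n4 stuck-at-0: output 0 ✓
  n4 stuck-at-1: output 1 ✗
  n5 stuck-at-0: output 0 ✓
  n5 stuck-at-1: output 1 ✗
  n6 stuck-at-0: output 0 ✓
  n6 stuck-at-1: output 1 ✗
  n7 stuck-at-0: output 0 ✓
  n7 stuck-at-1: output 1 ✗
Consistent faults: {n1 stuck-at-0, n3 stuck-at-0, n4 stuck-at-0, n5 stuck-at-0, n6 stuck-at-0, n7 stuck-at-0} — 6 in all.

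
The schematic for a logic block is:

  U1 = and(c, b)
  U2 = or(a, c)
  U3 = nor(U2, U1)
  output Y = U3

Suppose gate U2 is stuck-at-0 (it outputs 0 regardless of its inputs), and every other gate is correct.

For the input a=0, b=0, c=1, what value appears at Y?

Propagate with U2 forced: U1=0, U2=0 [stuck-at-0], U3=1.
So Y = 1. (Without the fault it would be 0.)

1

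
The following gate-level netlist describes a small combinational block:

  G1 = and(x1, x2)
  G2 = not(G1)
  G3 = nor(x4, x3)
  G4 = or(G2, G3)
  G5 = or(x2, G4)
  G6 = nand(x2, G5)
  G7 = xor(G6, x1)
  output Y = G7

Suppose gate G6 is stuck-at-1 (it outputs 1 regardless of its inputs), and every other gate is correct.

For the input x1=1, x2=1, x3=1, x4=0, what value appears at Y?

0

Propagate with G6 forced: G1=1, G2=0, G3=0, G4=0, G5=1, G6=1 [stuck-at-1], G7=0.
So Y = 0. (Without the fault it would be 1.)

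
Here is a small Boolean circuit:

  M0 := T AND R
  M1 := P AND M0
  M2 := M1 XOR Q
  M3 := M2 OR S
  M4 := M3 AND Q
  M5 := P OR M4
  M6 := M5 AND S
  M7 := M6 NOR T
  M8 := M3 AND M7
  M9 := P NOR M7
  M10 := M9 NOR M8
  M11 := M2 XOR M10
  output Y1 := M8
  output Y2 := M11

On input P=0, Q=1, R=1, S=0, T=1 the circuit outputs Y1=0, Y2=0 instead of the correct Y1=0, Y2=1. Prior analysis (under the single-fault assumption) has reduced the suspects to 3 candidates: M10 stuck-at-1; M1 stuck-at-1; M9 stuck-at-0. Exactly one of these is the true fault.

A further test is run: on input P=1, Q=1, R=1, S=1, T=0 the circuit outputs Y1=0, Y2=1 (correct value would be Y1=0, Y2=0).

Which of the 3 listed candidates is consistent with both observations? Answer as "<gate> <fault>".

M1 stuck-at-1

Evaluate each candidate on input P=1, Q=1, R=1, S=1, T=0:
  M10 stuck-at-1: M0=0, M1=0, M2=1, M3=1, M4=1, M5=1, M6=1, M7=0, M8=0, M9=0, M10=1 [stuck-at-1], M11=0 → Y1=0, Y2=0 — eliminated
  M1 stuck-at-1: M0=0, M1=1 [stuck-at-1], M2=0, M3=1, M4=1, M5=1, M6=1, M7=0, M8=0, M9=0, M10=1, M11=1 → Y1=0, Y2=1 — matches
  M9 stuck-at-0: M0=0, M1=0, M2=1, M3=1, M4=1, M5=1, M6=1, M7=0, M8=0, M9=0 [stuck-at-0], M10=1, M11=0 → Y1=0, Y2=0 — eliminated
Only M1 stuck-at-1 reproduces the observed Y1=0, Y2=1.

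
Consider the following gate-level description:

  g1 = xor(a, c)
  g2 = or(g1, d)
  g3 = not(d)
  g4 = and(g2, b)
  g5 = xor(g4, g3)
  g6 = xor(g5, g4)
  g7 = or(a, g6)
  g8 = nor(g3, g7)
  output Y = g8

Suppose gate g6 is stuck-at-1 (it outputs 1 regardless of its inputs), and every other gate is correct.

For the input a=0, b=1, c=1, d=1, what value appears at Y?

Propagate with g6 forced: g1=1, g2=1, g3=0, g4=1, g5=1, g6=1 [stuck-at-1], g7=1, g8=0.
So Y = 0. (Without the fault it would be 1.)

0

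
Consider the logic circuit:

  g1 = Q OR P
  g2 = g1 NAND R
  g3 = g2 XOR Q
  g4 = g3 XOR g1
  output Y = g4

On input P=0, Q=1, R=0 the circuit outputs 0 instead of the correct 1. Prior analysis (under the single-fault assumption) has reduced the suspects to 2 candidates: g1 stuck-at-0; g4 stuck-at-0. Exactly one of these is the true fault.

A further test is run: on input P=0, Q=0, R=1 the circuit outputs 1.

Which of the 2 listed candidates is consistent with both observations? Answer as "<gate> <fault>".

Evaluate each candidate on input P=0, Q=0, R=1:
  g1 stuck-at-0: g1=0 [stuck-at-0], g2=1, g3=1, g4=1 → 1 — matches
  g4 stuck-at-0: g1=0, g2=1, g3=1, g4=0 [stuck-at-0] → 0 — eliminated
Only g1 stuck-at-0 reproduces the observed 1.

g1 stuck-at-0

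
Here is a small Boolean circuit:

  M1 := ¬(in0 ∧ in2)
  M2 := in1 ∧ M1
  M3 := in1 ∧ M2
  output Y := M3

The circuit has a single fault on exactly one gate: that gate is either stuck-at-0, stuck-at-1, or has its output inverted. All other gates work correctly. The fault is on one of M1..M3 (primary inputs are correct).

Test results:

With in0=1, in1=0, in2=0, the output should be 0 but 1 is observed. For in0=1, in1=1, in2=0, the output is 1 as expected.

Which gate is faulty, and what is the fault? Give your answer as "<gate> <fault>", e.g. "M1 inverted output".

M3 stuck-at-1

Fault-free values for test 1 (in0=1, in1=0, in2=0): M1=1, M2=0, M3=0, giving Y=0. Observed 1.
Test 1: faults giving observed 1 are {M3 stuck-at-1, M3 inverted output}.
Test 2 (in0=1, in1=1, in2=0): fault-free M1=1, M2=1, M3=1 → 1; observed 1. Eliminates M3 inverted output.
Only M3 stuck-at-1 is consistent with every test.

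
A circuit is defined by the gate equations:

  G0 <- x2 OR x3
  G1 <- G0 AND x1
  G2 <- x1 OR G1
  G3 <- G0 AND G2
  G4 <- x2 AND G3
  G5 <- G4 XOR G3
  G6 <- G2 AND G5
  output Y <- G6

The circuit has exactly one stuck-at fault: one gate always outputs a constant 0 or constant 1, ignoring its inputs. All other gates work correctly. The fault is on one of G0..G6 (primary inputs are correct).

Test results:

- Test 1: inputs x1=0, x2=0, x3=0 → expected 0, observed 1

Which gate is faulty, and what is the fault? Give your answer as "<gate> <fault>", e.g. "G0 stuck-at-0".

Fault-free values for test 1 (x1=0, x2=0, x3=0): G0=0, G1=0, G2=0, G3=0, G4=0, G5=0, G6=0, giving Y=0. Observed 1.
Test 1: faults giving observed 1 are {G6 stuck-at-1}.
Only G6 stuck-at-1 is consistent with every test.

G6 stuck-at-1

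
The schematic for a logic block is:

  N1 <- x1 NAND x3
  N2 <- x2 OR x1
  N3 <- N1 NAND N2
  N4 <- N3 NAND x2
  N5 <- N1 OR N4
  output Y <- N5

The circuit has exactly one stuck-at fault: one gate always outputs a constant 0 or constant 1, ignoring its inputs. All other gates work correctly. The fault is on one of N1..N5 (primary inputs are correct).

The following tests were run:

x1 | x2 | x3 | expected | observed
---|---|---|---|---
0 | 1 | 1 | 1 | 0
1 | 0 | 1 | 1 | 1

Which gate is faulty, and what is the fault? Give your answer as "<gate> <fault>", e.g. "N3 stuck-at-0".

N1 stuck-at-0

Fault-free values for test 1 (x1=0, x2=1, x3=1): N1=1, N2=1, N3=0, N4=1, N5=1, giving Y=1. Observed 0.
Test 1: faults giving observed 0 are {N1 stuck-at-0, N5 stuck-at-0}.
Test 2 (x1=1, x2=0, x3=1): fault-free N1=0, N2=1, N3=1, N4=1, N5=1 → 1; observed 1. Eliminates N5 stuck-at-0.
Only N1 stuck-at-0 is consistent with every test.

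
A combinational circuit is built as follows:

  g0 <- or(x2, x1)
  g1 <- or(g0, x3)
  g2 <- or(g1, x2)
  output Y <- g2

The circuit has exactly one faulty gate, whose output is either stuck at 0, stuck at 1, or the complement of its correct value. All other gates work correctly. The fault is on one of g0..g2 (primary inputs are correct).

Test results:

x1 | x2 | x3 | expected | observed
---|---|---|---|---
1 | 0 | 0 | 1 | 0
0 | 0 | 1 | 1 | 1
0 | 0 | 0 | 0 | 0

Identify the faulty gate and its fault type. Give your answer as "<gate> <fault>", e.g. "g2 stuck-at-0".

Fault-free values for test 1 (x1=1, x2=0, x3=0): g0=1, g1=1, g2=1, giving Y=1. Observed 0.
Test 1: faults giving observed 0 are {g0 stuck-at-0, g0 inverted output, g1 stuck-at-0, g1 inverted output, g2 stuck-at-0, g2 inverted output}.
Test 2 (x1=0, x2=0, x3=1): fault-free g0=0, g1=1, g2=1 → 1; observed 1. Eliminates g1 stuck-at-0, g1 inverted output, g2 stuck-at-0, g2 inverted output.
Test 3 (x1=0, x2=0, x3=0): fault-free g0=0, g1=0, g2=0 → 0; observed 0. Eliminates g0 inverted output.
Only g0 stuck-at-0 is consistent with every test.

g0 stuck-at-0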